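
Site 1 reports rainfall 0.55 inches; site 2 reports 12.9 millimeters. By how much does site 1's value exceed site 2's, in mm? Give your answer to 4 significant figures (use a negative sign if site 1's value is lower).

1.070 mm

site 1: 0.55 in = 13.97000 mm.
Difference: 13.97000 − 12.90000 = 1.070 mm.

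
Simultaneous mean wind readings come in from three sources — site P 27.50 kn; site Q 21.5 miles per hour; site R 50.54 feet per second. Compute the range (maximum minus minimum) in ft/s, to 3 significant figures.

site P: 27.50 kt = 46.415 ft/s.
site Q: 21.5 mph = 31.533 ft/s.
Spread: 50.540 − 31.533 = 19.0 ft/s.

19.0 ft/s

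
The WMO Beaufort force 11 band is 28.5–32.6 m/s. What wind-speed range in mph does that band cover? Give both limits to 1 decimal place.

63.8 to 72.9 mph

28.5–32.6 m/s × 2.237 = 63.8–72.9 mph.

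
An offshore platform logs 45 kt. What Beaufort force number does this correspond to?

45 kt lies in the Beaufort 9 band (strong gale, 41–47 kt).

Beaufort force 9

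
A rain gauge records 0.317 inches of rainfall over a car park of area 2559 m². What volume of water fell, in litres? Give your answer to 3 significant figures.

Depth: 0.317 in × 25.4 = 8.0518 mm.
1 mm over 1 m² is 1 L, so volume = 8.0518 × 2559 = 20604.556 L ≈ 20600 L.

20600 litres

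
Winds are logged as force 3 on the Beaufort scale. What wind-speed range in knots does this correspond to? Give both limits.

7 to 10 kt

Beaufort 3 (gentle breeze) spans 7–10 knots.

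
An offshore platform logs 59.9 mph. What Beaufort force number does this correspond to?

Beaufort force 10

59.9 mph = 26.8 m/s, which is Beaufort 10 (storm, 24.5–28.4 m/s).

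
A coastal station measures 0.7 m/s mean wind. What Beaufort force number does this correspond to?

Beaufort force 1

0.7 m/s lies in the Beaufort 1 band (light air, 0.3–1.5 m/s).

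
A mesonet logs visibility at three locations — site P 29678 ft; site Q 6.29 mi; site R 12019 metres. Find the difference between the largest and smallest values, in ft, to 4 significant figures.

9754 ft

site Q: 6.29 SM = 33211.20 ft.
site R: 12019 m = 39432.41 ft.
Spread: 39432.41 − 29678.00 = 9754 ft.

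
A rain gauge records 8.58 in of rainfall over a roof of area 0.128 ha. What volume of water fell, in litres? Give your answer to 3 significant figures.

279000 litres

Depth: 8.58 in × 25.4 = 217.932 mm.
Area: 0.128 ha = 1280 m².
1 mm over 1 m² is 1 L, so volume = 217.932 × 1280 = 278952.96 L ≈ 279000 L.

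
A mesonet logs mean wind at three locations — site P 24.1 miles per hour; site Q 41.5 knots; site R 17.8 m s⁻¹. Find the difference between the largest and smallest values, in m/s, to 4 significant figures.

10.58 m/s

site P: 24.1 mph = 10.7737 m/s.
site Q: 41.5 kt = 21.3494 m/s.
Spread: 21.3494 − 10.7737 = 10.58 m/s.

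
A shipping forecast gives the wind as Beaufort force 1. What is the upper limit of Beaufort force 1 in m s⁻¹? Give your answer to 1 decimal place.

Beaufort 1 (light air) spans 0.3–1.5 m/s.

1.5 m/s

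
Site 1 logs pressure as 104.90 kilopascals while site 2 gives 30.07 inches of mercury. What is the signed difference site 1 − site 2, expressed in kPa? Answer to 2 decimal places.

site 2: 30.07 inHg = 101.8287 kPa.
Difference: 104.9000 − 101.8287 = 3.07 kPa.

3.07 kPa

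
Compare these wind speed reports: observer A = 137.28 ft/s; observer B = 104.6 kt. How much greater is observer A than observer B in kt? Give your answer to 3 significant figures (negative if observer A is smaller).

observer A: 137.28 ft/s = 81.336 kt.
Difference: 81.336 − 104.600 = -23.3 kt.

-23.3 kt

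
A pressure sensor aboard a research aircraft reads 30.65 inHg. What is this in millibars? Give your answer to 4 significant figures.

1038 mb

1 inHg = 33.8639 mb, so 30.65 × 33.8639 = 1038 mb.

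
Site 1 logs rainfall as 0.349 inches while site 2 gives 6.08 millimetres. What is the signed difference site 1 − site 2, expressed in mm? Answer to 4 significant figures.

site 1: 0.349 in = 8.86460 mm.
Difference: 8.86460 − 6.08000 = 2.785 mm.

2.785 mm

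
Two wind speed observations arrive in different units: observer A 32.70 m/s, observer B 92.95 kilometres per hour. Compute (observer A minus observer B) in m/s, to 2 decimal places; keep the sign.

6.88 m/s

observer B: 92.95 km/h = 25.8194 m/s.
Difference: 32.7000 − 25.8194 = 6.88 m/s.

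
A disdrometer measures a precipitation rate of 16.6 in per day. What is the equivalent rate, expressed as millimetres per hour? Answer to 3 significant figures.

17.6 mm/hour

16.6 in/day × 25.4 mm/in × 0.0416667 day/hour = 17.6 mm/hour.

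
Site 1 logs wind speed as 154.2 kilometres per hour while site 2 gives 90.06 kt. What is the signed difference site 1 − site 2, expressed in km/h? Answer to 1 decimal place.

site 2: 90.06 kt = 166.791 km/h.
Difference: 154.200 − 166.791 = -12.6 km/h.

-12.6 km/h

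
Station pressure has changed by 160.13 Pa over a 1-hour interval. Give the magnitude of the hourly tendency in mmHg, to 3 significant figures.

160.13 Pa / 1 h × 0.00750062 mmHg/Pa = 1.20 mmHg/h.

1.20 mmHg per hour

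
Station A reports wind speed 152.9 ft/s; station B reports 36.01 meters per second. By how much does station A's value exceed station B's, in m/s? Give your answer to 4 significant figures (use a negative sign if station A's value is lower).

station A: 152.9 ft/s = 46.6039 m/s.
Difference: 46.6039 − 36.0100 = 10.59 m/s.

10.59 m/s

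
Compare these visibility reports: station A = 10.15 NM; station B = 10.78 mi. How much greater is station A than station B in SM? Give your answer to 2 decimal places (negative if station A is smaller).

station A: 10.15 nmi = 11.6804 SM.
Difference: 11.6804 − 10.7800 = 0.90 SM.

0.90 SM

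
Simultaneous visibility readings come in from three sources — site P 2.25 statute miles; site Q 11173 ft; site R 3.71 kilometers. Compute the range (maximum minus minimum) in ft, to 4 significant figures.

998.9 ft

site P: 2.25 SM = 11880.000 ft.
site R: 3.71 km = 12171.916 ft.
Spread: 12171.916 − 11173.000 = 998.9 ft.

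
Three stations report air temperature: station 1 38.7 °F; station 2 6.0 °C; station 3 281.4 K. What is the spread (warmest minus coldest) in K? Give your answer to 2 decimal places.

station 1: 38.7 °F = 3.722 °C.
station 3: 281.4 K = 8.250 °C.
Spread: 8.250 − 3.722 = 4.528 °C.

4.53 K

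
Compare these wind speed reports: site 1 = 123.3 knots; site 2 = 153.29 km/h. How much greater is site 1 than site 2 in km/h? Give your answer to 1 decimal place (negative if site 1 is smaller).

site 1: 123.3 kt = 228.352 km/h.
Difference: 228.352 − 153.290 = 75.1 km/h.

75.1 km/h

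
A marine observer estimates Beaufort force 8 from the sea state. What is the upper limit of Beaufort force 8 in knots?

Beaufort 8 (gale) spans 34–40 knots.

40 kt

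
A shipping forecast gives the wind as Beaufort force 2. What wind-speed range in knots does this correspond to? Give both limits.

4 to 6 kt

Beaufort 2 (light breeze) spans 4–6 knots.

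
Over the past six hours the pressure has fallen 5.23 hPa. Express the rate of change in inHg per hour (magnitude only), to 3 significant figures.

0.0257 inHg per hour

5.23 hPa / 6 h × 0.02953 inHg/hPa = 0.0257 inHg/h.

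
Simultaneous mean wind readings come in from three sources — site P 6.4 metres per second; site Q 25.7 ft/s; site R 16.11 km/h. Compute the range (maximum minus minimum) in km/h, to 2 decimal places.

12.09 km/h

site P: 6.4 m/s = 23.0400 km/h.
site Q: 25.7 ft/s = 28.2001 km/h.
Spread: 28.2001 − 16.1100 = 12.09 km/h.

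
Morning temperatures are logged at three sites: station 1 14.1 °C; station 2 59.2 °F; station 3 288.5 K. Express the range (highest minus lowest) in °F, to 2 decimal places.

station 2: 59.2 °F = 15.111 °C.
station 3: 288.5 K = 15.350 °C.
Spread: 15.350 − 14.100 = 1.250 °C = 2.25 °F.

2.25 °F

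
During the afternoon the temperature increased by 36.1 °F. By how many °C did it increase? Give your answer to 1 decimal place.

For a temperature change the 32° offset cancels: Δ°C = 36.1 × 0.5556 = 20.1 °C.

20.1 °C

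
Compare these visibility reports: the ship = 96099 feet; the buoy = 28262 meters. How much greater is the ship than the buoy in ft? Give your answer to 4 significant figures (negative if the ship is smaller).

the buoy: 28262 m = 92723.10 ft.
Difference: 96099.00 − 92723.10 = 3376 ft.

3376 ft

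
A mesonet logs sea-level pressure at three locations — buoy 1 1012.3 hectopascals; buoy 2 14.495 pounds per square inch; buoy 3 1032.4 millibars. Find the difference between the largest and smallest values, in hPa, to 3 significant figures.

buoy 2: 14.495 psi = 999.395 hPa.
buoy 3: 1032.4 mb = 1032.400 hPa.
Spread: 1032.400 − 999.395 = 33.0 hPa.

33.0 hPa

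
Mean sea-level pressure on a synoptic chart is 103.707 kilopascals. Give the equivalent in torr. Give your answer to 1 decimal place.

1 kPa = 7.50062 mmHg, so 103.707 × 7.50062 = 777.9 mmHg.

777.9 mmHg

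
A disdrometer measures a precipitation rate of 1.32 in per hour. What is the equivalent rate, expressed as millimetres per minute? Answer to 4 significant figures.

0.5588 mm/minute

1.32 in/hour × 25.4 mm/in × 0.0166667 hour/minute = 0.5588 mm/minute.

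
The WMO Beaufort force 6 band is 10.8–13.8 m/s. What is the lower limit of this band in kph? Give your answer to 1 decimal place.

10.8–13.8 m/s × 3.6 = 38.9–49.7 km/h.

38.9 km/h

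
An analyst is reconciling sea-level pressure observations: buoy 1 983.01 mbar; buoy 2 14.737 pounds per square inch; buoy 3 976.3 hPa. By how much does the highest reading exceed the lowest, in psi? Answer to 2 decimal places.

buoy 1: 983.01 mb = 14.2574 psi.
buoy 3: 976.3 hPa = 14.1600 psi.
Spread: 14.7370 − 14.1600 = 0.58 psi.

0.58 psi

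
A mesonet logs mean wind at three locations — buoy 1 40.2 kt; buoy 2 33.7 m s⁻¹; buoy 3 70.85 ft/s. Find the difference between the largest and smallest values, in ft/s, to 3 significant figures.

42.7 ft/s

buoy 1: 40.2 kt = 67.850 ft/s.
buoy 2: 33.7 m/s = 110.564 ft/s.
Spread: 110.564 − 67.850 = 42.7 ft/s.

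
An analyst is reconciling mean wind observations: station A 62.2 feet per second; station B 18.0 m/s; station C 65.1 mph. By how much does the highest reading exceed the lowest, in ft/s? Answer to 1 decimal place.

station B: 18.0 m/s = 59.055 ft/s.
station C: 65.1 mph = 95.480 ft/s.
Spread: 95.480 − 59.055 = 36.4 ft/s.

36.4 ft/s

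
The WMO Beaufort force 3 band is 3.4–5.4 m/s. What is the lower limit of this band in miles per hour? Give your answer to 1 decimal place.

7.6 mph

3.4–5.4 m/s × 2.237 = 7.6–12.1 mph.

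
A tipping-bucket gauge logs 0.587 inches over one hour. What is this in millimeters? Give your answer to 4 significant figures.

14.91 mm

1 in = 25.4 mm, so 0.587 × 25.4 = 14.91 mm.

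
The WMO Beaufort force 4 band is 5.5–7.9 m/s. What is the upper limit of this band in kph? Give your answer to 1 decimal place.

28.4 km/h

5.5–7.9 m/s × 3.6 = 19.8–28.4 km/h.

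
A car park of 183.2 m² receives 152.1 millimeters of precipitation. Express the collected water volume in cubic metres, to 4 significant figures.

1 mm over 1 m² is 1 L, so volume = 152.1 × 183.2 = 27864.72 L = 27.86 m³.

27.86 cubic metres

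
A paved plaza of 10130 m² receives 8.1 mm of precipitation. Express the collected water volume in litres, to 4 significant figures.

1 mm over 1 m² is 1 L, so volume = 8.1 × 10130 = 82053 L ≈ 82050 L.

82050 litres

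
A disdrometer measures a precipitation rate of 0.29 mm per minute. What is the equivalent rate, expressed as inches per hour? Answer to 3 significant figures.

0.685 in/hour

0.29 mm/minute × 0.0393701 in/mm × 60 minute/hour = 0.685 in/hour.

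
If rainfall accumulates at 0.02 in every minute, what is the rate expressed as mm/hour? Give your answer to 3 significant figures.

30.5 mm/hour

0.02 in/minute × 25.4 mm/in × 60 minute/hour = 30.5 mm/hour.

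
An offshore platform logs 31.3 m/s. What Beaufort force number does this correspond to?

31.3 m/s lies in the Beaufort 11 band (violent storm, 28.5–32.6 m/s).

Beaufort force 11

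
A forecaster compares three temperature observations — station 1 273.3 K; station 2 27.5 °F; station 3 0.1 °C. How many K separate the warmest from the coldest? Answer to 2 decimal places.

2.65 K

station 1: 273.3 K = 0.150 °C.
station 2: 27.5 °F = -2.500 °C.
Spread: 0.150 − (-2.500) = 2.650 °C.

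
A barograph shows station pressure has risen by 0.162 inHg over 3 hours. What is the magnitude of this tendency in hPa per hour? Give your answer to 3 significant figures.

0.162 inHg / 3 h × 33.8639 hPa/inHg = 1.83 hPa/h.

1.83 hPa per hour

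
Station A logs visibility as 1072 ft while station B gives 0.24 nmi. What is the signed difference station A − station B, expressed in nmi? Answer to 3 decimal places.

station A: 1072 ft = 0.17643 nmi.
Difference: 0.17643 − 0.24000 = -0.064 nmi.

-0.064 nmi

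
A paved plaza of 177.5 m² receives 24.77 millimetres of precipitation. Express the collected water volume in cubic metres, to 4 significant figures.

4.397 cubic metres

1 mm over 1 m² is 1 L, so volume = 24.77 × 177.5 = 4396.675 L = 4.397 m³.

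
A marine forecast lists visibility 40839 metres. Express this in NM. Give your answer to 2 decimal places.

22.05 nmi

1 m = 0.000539957 nmi, so 40839 × 0.000539957 = 22.05 nmi.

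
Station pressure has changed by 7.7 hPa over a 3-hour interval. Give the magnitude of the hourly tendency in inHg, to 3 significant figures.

7.7 hPa / 3 h × 0.02953 inHg/hPa = 0.0758 inHg/h.

0.0758 inHg per hour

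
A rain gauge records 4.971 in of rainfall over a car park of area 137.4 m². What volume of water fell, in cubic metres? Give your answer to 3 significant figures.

Depth: 4.971 in × 25.4 = 126.2634 mm.
1 mm over 1 m² is 1 L, so volume = 126.2634 × 137.4 = 17348.591 L = 17.3 m³.

17.3 cubic metres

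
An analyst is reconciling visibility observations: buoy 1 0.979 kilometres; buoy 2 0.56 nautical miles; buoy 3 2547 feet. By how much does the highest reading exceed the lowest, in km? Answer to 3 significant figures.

0.261 km

buoy 2: 0.56 nmi = 1.03712 km.
buoy 3: 2547 ft = 0.77633 km.
Spread: 1.03712 − 0.77633 = 0.261 km.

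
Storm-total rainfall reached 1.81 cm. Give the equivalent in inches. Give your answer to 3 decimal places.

0.713 in

1 cm = 0.393701 in, so 1.81 × 0.393701 = 0.713 in.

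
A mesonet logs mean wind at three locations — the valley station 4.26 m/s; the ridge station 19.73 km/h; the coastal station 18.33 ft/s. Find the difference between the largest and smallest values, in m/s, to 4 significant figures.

1.327 m/s

the ridge station: 19.73 km/h = 5.48056 m/s.
the coastal station: 18.33 ft/s = 5.58698 m/s.
Spread: 5.58698 − 4.26000 = 1.327 m/s.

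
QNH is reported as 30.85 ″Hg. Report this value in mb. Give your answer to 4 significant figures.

1 inHg = 33.8639 mb, so 30.85 × 33.8639 = 1045 mb.

1045 mb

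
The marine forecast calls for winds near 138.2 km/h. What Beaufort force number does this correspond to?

138.2 km/h = 38.4 m/s, which is Beaufort 12 (hurricane force, ≥32.7 m/s).

Beaufort force 12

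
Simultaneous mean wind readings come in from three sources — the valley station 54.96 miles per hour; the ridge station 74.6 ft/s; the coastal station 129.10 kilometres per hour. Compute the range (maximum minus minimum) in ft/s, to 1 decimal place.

43.1 ft/s

the valley station: 54.96 mph = 80.608 ft/s.
the coastal station: 129.10 km/h = 117.655 ft/s.
Spread: 117.655 − 74.600 = 43.1 ft/s.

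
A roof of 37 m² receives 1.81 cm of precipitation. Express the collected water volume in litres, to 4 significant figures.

669.7 litres

Depth: 1.81 cm × 10 = 18.1 mm.
1 mm over 1 m² is 1 L, so volume = 18.1 × 37 = 669.7 L.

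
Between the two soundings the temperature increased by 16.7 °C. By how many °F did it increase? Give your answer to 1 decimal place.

30.1 °F

A change of 1 °C equals a change of 1.8 °F: Δ°F = 16.7 × 1.8 = 30.1 °F.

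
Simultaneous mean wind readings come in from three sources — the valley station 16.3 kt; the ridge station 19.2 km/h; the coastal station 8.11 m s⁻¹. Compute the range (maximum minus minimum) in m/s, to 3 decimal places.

the valley station: 16.3 kt = 8.38544 m/s.
the ridge station: 19.2 km/h = 5.33333 m/s.
Spread: 8.38544 − 5.33333 = 3.052 m/s.

3.052 m/s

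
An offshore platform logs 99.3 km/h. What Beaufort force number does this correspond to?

Beaufort force 10

99.3 km/h = 27.6 m/s, which is Beaufort 10 (storm, 24.5–28.4 m/s).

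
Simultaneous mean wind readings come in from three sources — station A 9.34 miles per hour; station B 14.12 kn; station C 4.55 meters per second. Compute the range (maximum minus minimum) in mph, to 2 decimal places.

station B: 14.12 kt = 16.2490 mph.
station C: 4.55 m/s = 10.1781 mph.
Spread: 16.2490 − 9.3400 = 6.91 mph.

6.91 mph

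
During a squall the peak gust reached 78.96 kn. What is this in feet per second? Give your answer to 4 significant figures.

1 kt = 1.68781 ft/s, so 78.96 × 1.68781 = 133.3 ft/s.

133.3 ft/s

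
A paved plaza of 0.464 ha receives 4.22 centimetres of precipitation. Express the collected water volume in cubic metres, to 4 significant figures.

195.8 cubic metres

Depth: 4.22 cm × 10 = 42.2 mm.
Area: 0.464 ha = 4640 m².
1 mm over 1 m² is 1 L, so volume = 42.2 × 4640 = 195808 L = 195.8 m³.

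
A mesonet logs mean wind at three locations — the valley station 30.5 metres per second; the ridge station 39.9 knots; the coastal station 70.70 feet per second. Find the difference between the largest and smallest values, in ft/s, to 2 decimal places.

the valley station: 30.5 m/s = 100.0656 ft/s.
the ridge station: 39.9 kt = 67.3436 ft/s.
Spread: 100.0656 − 67.3436 = 32.72 ft/s.

32.72 ft/s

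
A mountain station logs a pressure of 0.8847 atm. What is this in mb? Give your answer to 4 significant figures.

896.4 mb

1 atm = 1013.25 mb, so 0.8847 × 1013.25 = 896.4 mb.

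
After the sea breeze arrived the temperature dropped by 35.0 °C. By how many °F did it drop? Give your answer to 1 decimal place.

For a temperature change the 32° offset cancels: Δ°F = 35.0 × 1.8 = 63.0 °F.

63.0 °F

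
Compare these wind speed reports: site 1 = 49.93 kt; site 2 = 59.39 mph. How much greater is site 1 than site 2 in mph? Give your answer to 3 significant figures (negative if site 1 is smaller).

-1.93 mph

site 1: 49.93 kt = 57.4584 mph.
Difference: 57.4584 − 59.3900 = -1.93 mph.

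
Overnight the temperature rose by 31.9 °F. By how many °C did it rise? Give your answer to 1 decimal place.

17.7 °C

For a temperature change the 32° offset cancels: Δ°C = 31.9 × 0.5556 = 17.7 °C.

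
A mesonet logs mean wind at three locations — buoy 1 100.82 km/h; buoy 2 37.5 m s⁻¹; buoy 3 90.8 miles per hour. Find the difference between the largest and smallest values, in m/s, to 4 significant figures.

12.59 m/s

buoy 1: 100.82 km/h = 28.0056 m/s.
buoy 3: 90.8 mph = 40.5912 m/s.
Spread: 40.5912 − 28.0056 = 12.59 m/s.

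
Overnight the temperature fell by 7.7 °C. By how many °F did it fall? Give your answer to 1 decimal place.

Converting a difference, only the 9/5 scale factor applies: Δ°F = 7.7 × 1.8 = 13.9 °F.

13.9 °F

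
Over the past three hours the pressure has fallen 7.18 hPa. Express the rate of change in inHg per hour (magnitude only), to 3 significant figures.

7.18 hPa / 3 h × 0.02953 inHg/hPa = 0.0707 inHg/h.

0.0707 inHg per hour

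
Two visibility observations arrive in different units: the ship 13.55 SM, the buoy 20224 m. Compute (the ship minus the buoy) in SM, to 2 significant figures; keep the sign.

0.98 SM

the buoy: 20224 m = 12.5666 SM.
Difference: 13.5500 − 12.5666 = 0.98 SM.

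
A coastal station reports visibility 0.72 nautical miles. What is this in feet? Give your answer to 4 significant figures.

1 nmi = 6076.12 ft, so 0.72 × 6076.12 = 4375 ft.

4375 ft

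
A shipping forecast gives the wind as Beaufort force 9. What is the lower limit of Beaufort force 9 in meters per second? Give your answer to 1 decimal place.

Beaufort 9 (strong gale) spans 20.8–24.4 m/s.

20.8 m/s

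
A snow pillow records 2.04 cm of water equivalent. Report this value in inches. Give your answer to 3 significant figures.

1 cm = 0.393701 in, so 2.04 × 0.393701 = 0.803 in.

0.803 in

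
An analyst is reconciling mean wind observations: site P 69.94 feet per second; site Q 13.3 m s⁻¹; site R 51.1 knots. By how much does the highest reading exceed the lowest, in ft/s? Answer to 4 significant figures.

42.61 ft/s

site Q: 13.3 m/s = 43.6352 ft/s.
site R: 51.1 kt = 86.2471 ft/s.
Spread: 86.2471 − 43.6352 = 42.61 ft/s.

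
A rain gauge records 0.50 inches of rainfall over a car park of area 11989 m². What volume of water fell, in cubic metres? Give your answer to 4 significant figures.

Depth: 0.50 in × 25.4 = 12.7 mm.
1 mm over 1 m² is 1 L, so volume = 12.7 × 11989 = 152260.3 L = 152.3 m³.

152.3 cubic metres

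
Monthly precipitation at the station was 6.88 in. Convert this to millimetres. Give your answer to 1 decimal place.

1 in = 25.4 mm, so 6.88 × 25.4 = 174.8 mm.

174.8 mm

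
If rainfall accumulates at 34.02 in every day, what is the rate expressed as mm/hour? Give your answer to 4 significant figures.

36.00 mm/hour

34.02 in/day × 25.4 mm/in × 0.0416667 day/hour = 36.00 mm/hour.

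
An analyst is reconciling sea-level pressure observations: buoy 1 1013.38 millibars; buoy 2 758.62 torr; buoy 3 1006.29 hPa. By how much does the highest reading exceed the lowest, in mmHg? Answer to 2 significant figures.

5.3 mmHg

buoy 1: 1013.38 mb = 760.097 mmHg.
buoy 3: 1006.29 hPa = 754.779 mmHg.
Spread: 760.097 − 754.779 = 5.3 mmHg.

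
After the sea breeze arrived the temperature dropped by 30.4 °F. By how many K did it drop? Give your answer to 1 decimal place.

16.9 K

A change of 1 °C equals a change of 1.8 °F: ΔK = 30.4 × 0.5556 = 16.9 K.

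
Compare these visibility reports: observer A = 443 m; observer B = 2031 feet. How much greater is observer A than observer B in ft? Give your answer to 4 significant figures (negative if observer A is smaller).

observer A: 443 m = 1453.412 ft.
Difference: 1453.412 − 2031.000 = -577.6 ft.

-577.6 ft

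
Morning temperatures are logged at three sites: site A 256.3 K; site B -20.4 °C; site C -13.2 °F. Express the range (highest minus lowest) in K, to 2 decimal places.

site A: 256.3 K = -16.850 °C.
site C: -13.2 °F = -25.111 °C.
Spread: (-16.850) − (-25.111) = 8.261 °C.

8.26 K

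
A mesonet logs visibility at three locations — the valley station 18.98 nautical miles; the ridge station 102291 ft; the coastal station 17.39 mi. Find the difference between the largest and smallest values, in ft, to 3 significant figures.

23500 ft

the valley station: 18.98 nmi = 115324.67 ft.
the coastal station: 17.39 SM = 91819.20 ft.
Spread: 115324.67 − 91819.20 = 23500 ft.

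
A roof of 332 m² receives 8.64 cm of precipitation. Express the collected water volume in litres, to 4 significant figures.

Depth: 8.64 cm × 10 = 86.4 mm.
1 mm over 1 m² is 1 L, so volume = 86.4 × 332 = 28684.8 L ≈ 28680 L.

28680 litres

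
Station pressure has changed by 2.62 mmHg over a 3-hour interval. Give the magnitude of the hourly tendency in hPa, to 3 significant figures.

1.16 hPa per hour

2.62 mmHg / 3 h × 1.33322 hPa/mmHg = 1.16 hPa/h.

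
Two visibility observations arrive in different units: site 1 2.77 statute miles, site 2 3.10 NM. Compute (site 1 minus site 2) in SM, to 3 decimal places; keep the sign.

-0.797 SM

site 2: 3.10 nmi = 3.56742 SM.
Difference: 2.77000 − 3.56742 = -0.797 SM.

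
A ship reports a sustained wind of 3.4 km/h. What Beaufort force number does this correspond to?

3.4 km/h = 0.9 m/s, which is Beaufort 1 (light air, 0.3–1.5 m/s).

Beaufort force 1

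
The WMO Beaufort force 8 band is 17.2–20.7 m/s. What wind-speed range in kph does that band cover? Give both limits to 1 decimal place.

17.2–20.7 m/s × 3.6 = 61.9–74.5 km/h.

61.9 to 74.5 km/h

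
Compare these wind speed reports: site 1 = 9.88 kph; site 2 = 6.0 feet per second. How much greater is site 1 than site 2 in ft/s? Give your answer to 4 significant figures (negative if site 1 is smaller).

3.004 ft/s

site 1: 9.88 km/h = 9.00408 ft/s.
Difference: 9.00408 − 6.00000 = 3.004 ft/s.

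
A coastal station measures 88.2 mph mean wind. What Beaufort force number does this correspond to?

88.2 mph = 39.4 m/s, which is Beaufort 12 (hurricane force, ≥32.7 m/s).

Beaufort force 12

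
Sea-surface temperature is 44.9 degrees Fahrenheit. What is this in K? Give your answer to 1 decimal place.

280.3 K

First to °C: 7.17 °C.
Then to K: 280.3 K.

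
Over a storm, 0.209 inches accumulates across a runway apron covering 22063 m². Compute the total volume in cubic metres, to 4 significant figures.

117.1 cubic metres

Depth: 0.209 in × 25.4 = 5.3086 mm.
1 mm over 1 m² is 1 L, so volume = 5.3086 × 22063 = 117123.64 L = 117.1 m³.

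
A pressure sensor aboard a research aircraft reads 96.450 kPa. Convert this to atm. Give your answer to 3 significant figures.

1 kPa = 0.00986923 atm, so 96.450 × 0.00986923 = 0.952 atm.

0.952 atm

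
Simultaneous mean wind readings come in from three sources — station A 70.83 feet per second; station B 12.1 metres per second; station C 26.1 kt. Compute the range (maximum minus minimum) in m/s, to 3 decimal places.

station A: 70.83 ft/s = 21.58898 m/s.
station C: 26.1 kt = 13.42700 m/s.
Spread: 21.58898 − 12.10000 = 9.489 m/s.

9.489 m/s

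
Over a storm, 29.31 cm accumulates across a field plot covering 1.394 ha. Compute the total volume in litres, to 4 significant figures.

4086000 litres

Depth: 29.31 cm × 10 = 293.1 mm.
Area: 1.394 ha = 13940 m².
1 mm over 1 m² is 1 L, so volume = 293.1 × 13940 = 4085814 L ≈ 4086000 L.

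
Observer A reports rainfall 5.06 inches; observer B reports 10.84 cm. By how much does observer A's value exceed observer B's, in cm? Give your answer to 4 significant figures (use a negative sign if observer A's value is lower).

2.012 cm

observer A: 5.06 in = 12.85240 cm.
Difference: 12.85240 − 10.84000 = 2.012 cm.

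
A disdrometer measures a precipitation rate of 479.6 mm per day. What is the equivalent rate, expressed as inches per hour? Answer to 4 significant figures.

479.6 mm/day × 0.0393701 in/mm × 0.0416667 day/hour = 0.7867 in/hour.

0.7867 in/hour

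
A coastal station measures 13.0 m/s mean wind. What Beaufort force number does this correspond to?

Beaufort force 6

13.0 m/s lies in the Beaufort 6 band (strong breeze, 10.8–13.8 m/s).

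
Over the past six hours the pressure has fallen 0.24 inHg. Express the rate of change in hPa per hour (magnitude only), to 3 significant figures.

0.24 inHg / 6 h × 33.8639 hPa/inHg = 1.35 hPa/h.

1.35 hPa per hour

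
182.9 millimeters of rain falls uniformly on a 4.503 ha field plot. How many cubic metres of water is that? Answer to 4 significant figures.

Area: 4.503 ha = 45030 m².
1 mm over 1 m² is 1 L, so volume = 182.9 × 45030 = 8235987 L = 8236 m³.

8236 cubic metres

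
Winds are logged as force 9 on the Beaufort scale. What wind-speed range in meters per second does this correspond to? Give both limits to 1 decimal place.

20.8 to 24.4 m/s

Beaufort 9 (strong gale) spans 20.8–24.4 m/s.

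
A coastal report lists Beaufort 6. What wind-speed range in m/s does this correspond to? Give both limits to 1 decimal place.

10.8 to 13.8 m/s

Beaufort 6 (strong breeze) spans 10.8–13.8 m/s.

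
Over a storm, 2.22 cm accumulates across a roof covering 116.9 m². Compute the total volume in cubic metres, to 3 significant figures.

2.60 cubic metres

Depth: 2.22 cm × 10 = 22.2 mm.
1 mm over 1 m² is 1 L, so volume = 22.2 × 116.9 = 2595.18 L = 2.60 m³.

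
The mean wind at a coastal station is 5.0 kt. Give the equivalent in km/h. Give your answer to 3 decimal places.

9.260 km/h

1 kt = 1.852 km/h, so 5.0 × 1.852 = 9.260 km/h.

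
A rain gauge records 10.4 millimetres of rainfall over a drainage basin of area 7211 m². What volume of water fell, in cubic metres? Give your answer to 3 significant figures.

1 mm over 1 m² is 1 L, so volume = 10.4 × 7211 = 74994.4 L = 75.0 m³.

75.0 cubic metres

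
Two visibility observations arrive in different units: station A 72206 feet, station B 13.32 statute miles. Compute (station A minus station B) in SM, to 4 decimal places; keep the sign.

station A: 72206 ft = 13.675379 SM.
Difference: 13.675379 − 13.320000 = 0.3554 SM.

0.3554 SM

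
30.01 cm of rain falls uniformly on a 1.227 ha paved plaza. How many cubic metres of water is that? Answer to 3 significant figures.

3680 cubic metres

Depth: 30.01 cm × 10 = 300.1 mm.
Area: 1.227 ha = 12270 m².
1 mm over 1 m² is 1 L, so volume = 300.1 × 12270 = 3682227 L = 3680 m³.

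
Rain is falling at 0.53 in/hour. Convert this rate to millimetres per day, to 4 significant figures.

0.53 in/hour × 25.4 mm/in × 24 hour/day = 323.1 mm/day.

323.1 mm/day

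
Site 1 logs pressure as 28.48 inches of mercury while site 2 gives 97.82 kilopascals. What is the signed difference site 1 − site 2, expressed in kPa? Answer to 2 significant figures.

site 1: 28.48 inHg = 96.444 kPa.
Difference: 96.444 − 97.820 = -1.4 kPa.

-1.4 kPa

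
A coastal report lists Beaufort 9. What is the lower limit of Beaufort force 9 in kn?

Beaufort 9 (strong gale) spans 41–47 knots.

41 kt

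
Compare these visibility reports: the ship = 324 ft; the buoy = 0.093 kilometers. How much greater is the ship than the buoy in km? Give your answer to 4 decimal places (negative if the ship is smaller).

the ship: 324 ft = 0.098755 km.
Difference: 0.098755 − 0.093000 = 0.0058 km.

0.0058 km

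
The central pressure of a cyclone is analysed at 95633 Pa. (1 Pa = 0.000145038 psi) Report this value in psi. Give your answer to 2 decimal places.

13.87 psi

1 Pa = 0.000145038 psi, so 95633 × 0.000145038 = 13.87 psi.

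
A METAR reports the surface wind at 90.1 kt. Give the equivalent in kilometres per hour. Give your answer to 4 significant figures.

166.9 km/h

1 kt = 1.852 km/h, so 90.1 × 1.852 = 166.9 km/h.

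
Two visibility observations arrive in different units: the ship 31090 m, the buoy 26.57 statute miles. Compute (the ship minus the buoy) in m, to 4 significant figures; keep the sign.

the buoy: 26.57 SM = 42760.27 m.
Difference: 31090.00 − 42760.27 = -11670 m.

-11670 m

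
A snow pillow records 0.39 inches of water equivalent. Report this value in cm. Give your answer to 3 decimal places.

1 in = 2.54 cm, so 0.39 × 2.54 = 0.991 cm.

0.991 cm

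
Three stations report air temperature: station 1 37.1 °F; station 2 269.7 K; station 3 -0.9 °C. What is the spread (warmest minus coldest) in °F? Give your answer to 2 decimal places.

station 1: 37.1 °F = 2.833 °C.
station 2: 269.7 K = -3.450 °C.
Spread: 2.833 − (-3.450) = 6.283 °C = 11.31 °F.

11.31 °F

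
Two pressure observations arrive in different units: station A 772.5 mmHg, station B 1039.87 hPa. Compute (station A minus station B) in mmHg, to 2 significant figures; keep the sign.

-7.5 mmHg

station B: 1039.87 hPa = 779.967 mmHg.
Difference: 772.500 − 779.967 = -7.5 mmHg.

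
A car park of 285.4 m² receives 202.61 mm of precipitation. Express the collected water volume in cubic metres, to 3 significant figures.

57.8 cubic metres

1 mm over 1 m² is 1 L, so volume = 202.61 × 285.4 = 57824.894 L = 57.8 m³.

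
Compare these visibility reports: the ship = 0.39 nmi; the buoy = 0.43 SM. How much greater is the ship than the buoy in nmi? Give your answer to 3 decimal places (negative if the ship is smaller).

0.016 nmi

the buoy: 0.43 SM = 0.37366 nmi.
Difference: 0.39000 − 0.37366 = 0.016 nmi.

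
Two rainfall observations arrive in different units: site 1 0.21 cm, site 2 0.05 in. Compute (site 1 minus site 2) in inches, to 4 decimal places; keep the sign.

0.0327 in

site 1: 0.21 cm = 0.082677 in.
Difference: 0.082677 − 0.050000 = 0.0327 in.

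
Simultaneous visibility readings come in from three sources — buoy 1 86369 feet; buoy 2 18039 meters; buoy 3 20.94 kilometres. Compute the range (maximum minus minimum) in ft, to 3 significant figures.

buoy 2: 18039 m = 59183.07 ft.
buoy 3: 20.94 km = 68700.79 ft.
Spread: 86369.00 − 59183.07 = 27200 ft.

27200 ft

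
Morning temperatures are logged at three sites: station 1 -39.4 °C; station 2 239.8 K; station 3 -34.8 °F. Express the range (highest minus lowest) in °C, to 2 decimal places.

6.05 °C

station 2: 239.8 K = -33.350 °C.
station 3: -34.8 °F = -37.111 °C.
Spread: (-33.350) − (-39.400) = 6.050 °C.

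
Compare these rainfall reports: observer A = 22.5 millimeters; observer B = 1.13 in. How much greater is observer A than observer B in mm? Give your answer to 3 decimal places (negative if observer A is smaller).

-6.202 mm

observer B: 1.13 in = 28.70200 mm.
Difference: 22.50000 − 28.70200 = -6.202 mm.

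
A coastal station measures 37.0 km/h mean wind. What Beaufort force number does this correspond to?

Beaufort force 5

37.0 km/h = 10.3 m/s, which is Beaufort 5 (fresh breeze, 8.0–10.7 m/s).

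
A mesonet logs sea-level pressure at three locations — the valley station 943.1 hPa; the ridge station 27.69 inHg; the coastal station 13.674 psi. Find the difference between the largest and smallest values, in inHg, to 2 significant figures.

the valley station: 943.1 hPa = 27.8497 inHg.
the coastal station: 13.674 psi = 27.8405 inHg.
Spread: 27.8497 − 27.6900 = 0.16 inHg.

0.16 inHg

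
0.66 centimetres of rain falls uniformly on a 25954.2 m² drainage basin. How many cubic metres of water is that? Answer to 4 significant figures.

Depth: 0.66 cm × 10 = 6.6 mm.
1 mm over 1 m² is 1 L, so volume = 6.6 × 25954.2 = 171297.72 L = 171.3 m³.

171.3 cubic metres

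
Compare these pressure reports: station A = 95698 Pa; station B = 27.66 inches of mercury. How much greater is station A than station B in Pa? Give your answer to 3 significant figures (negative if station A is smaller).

station B: 27.66 inHg = 93667.52 Pa.
Difference: 95698.00 − 93667.52 = 2030 Pa.

2030 Pa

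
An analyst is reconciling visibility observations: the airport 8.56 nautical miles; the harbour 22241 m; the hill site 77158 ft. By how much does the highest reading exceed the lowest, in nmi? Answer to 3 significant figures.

4.14 nmi

the harbour: 22241 m = 12.0092 nmi.
the hill site: 77158 ft = 12.6986 nmi.
Spread: 12.6986 − 8.5600 = 4.14 nmi.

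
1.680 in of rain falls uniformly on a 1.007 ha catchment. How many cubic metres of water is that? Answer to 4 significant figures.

429.7 cubic metres

Depth: 1.680 in × 25.4 = 42.672 mm.
Area: 1.007 ha = 10070 m².
1 mm over 1 m² is 1 L, so volume = 42.672 × 10070 = 429707.04 L = 429.7 m³.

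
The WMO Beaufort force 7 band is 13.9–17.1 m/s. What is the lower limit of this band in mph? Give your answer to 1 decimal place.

13.9–17.1 m/s × 2.237 = 31.1–38.3 mph.

31.1 mph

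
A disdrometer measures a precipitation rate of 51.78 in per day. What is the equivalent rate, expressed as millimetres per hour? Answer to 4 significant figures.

54.80 mm/hour

51.78 in/day × 25.4 mm/in × 0.0416667 day/hour = 54.80 mm/hour.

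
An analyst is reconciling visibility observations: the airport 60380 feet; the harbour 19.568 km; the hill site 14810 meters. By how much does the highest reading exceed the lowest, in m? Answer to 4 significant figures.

the airport: 60380 ft = 18403.82 m.
the harbour: 19.568 km = 19568.00 m.
Spread: 19568.00 − 14810.00 = 4758 m.

4758 m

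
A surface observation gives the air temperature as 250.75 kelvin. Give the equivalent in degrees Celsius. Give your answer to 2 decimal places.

-22.40 °C

°C = 250.75 − 273.15 = -22.40 °C.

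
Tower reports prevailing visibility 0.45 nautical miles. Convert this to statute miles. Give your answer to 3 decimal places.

0.518 SM

1 nmi = 1.15078 SM, so 0.45 × 1.15078 = 0.518 SM.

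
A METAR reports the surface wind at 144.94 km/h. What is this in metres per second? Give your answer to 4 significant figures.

1 km/h = 0.277778 m/s, so 144.94 × 0.277778 = 40.26 m/s.

40.26 m/s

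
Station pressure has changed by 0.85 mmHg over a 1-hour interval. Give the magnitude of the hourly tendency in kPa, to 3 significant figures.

0.113 kPa per hour

0.85 mmHg / 1 h × 0.133322 kPa/mmHg = 0.113 kPa/h.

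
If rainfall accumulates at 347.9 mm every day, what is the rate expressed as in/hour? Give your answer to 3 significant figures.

347.9 mm/day × 0.0393701 in/mm × 0.0416667 day/hour = 0.571 in/hour.

0.571 in/hour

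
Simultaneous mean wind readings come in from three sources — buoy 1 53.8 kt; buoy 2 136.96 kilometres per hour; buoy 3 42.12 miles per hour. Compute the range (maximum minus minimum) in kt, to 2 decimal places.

37.35 kt

buoy 2: 136.96 km/h = 73.9525 kt.
buoy 3: 42.12 mph = 36.6013 kt.
Spread: 73.9525 − 36.6013 = 37.35 kt.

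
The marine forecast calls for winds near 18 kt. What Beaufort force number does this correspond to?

18 kt lies in the Beaufort 5 band (fresh breeze, 17–21 kt).

Beaufort force 5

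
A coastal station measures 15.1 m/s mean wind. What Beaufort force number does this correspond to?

Beaufort force 7

15.1 m/s lies in the Beaufort 7 band (near gale, 13.9–17.1 m/s).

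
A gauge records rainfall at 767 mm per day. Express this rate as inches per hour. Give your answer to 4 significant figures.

1.258 in/hour

767 mm/day × 0.0393701 in/mm × 0.0416667 day/hour = 1.258 in/hour.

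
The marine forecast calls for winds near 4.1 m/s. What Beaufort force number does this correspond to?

Beaufort force 3

4.1 m/s lies in the Beaufort 3 band (gentle breeze, 3.4–5.4 m/s).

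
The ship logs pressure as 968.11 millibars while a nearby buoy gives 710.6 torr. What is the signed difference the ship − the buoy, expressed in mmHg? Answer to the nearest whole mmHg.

16 mmHg

the ship: 968.11 mb = 726.14 mmHg.
Difference: 726.14 − 710.60 = 16 mmHg.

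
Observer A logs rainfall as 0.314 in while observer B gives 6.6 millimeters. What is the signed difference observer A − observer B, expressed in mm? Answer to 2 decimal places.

observer A: 0.314 in = 7.9756 mm.
Difference: 7.9756 − 6.6000 = 1.38 mm.

1.38 mm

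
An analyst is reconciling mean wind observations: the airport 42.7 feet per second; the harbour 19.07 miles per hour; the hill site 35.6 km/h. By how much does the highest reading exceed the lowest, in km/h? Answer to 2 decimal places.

16.16 km/h

the airport: 42.7 ft/s = 46.8539 km/h.
the harbour: 19.07 mph = 30.6902 km/h.
Spread: 46.8539 − 30.6902 = 16.16 km/h.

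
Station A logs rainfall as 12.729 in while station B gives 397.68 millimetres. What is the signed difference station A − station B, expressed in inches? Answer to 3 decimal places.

-2.928 in

station B: 397.68 mm = 15.65669 in.
Difference: 12.72900 − 15.65669 = -2.928 in.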